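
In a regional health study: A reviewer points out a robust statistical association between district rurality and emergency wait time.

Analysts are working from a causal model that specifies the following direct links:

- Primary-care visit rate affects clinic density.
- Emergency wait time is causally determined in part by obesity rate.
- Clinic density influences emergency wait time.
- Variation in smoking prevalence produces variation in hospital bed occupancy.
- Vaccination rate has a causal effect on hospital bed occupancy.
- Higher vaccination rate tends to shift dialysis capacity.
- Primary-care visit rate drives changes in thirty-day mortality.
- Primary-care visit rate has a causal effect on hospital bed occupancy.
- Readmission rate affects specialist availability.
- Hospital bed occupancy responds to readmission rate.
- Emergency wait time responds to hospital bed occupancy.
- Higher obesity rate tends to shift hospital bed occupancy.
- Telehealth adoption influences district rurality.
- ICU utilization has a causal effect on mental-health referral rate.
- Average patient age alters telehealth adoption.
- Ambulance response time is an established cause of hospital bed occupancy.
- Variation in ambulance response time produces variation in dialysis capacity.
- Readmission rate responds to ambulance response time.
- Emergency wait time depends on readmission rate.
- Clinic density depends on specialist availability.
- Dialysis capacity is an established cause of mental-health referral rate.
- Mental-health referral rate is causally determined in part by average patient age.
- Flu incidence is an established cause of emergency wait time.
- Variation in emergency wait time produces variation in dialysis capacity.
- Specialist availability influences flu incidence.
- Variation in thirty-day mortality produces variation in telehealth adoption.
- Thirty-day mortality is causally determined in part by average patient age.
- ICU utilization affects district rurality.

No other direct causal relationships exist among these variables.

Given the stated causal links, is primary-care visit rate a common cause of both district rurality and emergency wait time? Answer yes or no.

Primary-care visit rate has a causal path to district rurality (primary-care visit rate → thirty-day mortality → telehealth adoption → district rurality) and to emergency wait time (primary-care visit rate → hospital bed occupancy → emergency wait time), so it is a common cause of both — a confounder.

yes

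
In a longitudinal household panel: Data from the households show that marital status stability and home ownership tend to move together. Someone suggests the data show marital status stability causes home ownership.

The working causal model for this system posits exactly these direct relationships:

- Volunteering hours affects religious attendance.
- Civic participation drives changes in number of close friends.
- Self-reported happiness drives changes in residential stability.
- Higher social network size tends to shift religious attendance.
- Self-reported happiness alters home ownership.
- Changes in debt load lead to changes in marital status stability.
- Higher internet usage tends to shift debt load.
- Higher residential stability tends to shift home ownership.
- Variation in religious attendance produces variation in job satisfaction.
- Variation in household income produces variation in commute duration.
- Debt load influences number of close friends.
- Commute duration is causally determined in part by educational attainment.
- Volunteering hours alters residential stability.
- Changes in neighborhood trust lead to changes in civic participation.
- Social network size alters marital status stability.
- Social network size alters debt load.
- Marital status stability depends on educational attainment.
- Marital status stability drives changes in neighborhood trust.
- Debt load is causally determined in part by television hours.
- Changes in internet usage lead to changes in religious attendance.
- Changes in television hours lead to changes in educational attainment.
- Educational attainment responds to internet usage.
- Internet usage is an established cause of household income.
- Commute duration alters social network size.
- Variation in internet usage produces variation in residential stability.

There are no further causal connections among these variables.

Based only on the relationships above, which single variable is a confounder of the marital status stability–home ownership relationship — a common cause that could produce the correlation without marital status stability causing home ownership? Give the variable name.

internet usage

Internet usage has a causal path to marital status stability (internet usage → educational attainment → marital status stability) and a separate causal path to home ownership (internet usage → residential stability → home ownership), so it is a common cause of both.
No stated relationship gives marital status stability a causal route to home ownership, so the correlation is explained by the shared upstream cause rather than a direct effect.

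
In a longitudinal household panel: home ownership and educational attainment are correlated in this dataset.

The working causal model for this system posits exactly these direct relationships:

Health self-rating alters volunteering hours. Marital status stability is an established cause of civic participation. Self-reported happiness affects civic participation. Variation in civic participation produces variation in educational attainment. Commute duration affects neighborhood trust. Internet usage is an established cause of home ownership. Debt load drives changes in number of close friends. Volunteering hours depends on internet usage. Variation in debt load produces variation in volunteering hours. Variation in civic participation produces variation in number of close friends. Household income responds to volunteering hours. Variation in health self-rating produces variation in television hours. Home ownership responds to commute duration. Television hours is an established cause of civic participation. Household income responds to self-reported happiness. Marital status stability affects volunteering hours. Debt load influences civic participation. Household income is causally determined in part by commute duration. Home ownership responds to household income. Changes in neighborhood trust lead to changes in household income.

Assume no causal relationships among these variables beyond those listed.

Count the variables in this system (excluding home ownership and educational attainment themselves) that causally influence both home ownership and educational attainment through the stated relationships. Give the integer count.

The common causes are: debt load (to home ownership via debt load → volunteering hours → household income → home ownership; to educational attainment via debt load → civic participation → educational attainment); health self-rating (to home ownership via health self-rating → volunteering hours → household income → home ownership; to educational attainment via health self-rating → television hours → civic participation → educational attainment); marital status stability (to home ownership via marital status stability → volunteering hours → household income → home ownership; to educational attainment via marital status stability → civic participation → educational attainment); self-reported happiness (to home ownership via self-reported happiness → household income → home ownership; to educational attainment via self-reported happiness → civic participation → educational attainment).
Every other variable lacks a causal path to at least one of home ownership and educational attainment.

4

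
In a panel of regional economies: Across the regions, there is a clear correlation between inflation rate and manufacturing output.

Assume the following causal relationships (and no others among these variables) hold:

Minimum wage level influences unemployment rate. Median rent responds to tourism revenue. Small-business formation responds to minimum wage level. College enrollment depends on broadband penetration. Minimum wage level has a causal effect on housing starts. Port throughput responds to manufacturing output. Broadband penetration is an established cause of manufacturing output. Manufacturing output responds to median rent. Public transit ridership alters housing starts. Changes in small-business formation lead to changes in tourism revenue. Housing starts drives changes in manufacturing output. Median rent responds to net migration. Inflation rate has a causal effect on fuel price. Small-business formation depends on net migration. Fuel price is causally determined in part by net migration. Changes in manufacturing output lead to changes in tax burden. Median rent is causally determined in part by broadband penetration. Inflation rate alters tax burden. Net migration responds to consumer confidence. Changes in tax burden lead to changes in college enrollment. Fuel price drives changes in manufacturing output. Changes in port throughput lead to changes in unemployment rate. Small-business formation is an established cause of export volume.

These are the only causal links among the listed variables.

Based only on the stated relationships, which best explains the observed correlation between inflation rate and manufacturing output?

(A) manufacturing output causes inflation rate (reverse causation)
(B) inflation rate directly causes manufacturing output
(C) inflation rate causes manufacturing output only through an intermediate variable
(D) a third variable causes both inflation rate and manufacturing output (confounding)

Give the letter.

Inflation rate reaches manufacturing output through inflation rate → fuel price → manufacturing output — an indirect causal chain with no direct inflation rate → manufacturing output link. No variable causes both inflation rate and manufacturing output, so confounding is ruled out; the effect is mediated.

C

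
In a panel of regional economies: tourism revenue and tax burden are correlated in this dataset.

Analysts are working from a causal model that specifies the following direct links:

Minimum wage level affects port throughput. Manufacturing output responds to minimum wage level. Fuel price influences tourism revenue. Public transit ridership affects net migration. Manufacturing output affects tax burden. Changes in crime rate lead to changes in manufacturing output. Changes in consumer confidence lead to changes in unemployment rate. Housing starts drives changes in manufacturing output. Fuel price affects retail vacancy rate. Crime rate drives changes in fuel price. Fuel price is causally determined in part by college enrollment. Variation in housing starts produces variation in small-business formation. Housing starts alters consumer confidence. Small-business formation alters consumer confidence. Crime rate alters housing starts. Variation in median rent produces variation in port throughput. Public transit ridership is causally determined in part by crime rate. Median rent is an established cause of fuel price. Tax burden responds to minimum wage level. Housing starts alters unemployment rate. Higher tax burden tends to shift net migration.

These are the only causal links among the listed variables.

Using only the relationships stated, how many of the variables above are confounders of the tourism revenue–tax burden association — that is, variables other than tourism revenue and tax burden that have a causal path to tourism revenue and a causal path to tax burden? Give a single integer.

1

The common causes are: crime rate (to tourism revenue via crime rate → fuel price → tourism revenue; to tax burden via crime rate → manufacturing output → tax burden).
Every other variable lacks a causal path to at least one of tourism revenue and tax burden.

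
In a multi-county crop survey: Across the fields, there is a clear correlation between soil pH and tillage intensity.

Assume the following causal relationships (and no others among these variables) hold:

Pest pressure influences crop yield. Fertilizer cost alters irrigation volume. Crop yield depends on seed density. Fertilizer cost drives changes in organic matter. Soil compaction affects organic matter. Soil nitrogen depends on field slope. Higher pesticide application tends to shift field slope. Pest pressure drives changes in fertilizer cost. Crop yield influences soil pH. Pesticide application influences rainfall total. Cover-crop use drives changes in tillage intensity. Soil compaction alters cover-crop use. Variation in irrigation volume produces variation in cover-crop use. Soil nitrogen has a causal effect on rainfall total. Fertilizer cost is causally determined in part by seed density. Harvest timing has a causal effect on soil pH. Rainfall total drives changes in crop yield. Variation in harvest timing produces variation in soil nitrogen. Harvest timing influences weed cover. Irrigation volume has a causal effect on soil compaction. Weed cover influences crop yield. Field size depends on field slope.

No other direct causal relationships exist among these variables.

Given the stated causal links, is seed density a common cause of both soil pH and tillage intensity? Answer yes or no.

Seed density has a causal path to soil pH (seed density → crop yield → soil pH) and to tillage intensity (seed density → fertilizer cost → irrigation volume → cover-crop use → tillage intensity), so it is a common cause of both — a confounder.

yes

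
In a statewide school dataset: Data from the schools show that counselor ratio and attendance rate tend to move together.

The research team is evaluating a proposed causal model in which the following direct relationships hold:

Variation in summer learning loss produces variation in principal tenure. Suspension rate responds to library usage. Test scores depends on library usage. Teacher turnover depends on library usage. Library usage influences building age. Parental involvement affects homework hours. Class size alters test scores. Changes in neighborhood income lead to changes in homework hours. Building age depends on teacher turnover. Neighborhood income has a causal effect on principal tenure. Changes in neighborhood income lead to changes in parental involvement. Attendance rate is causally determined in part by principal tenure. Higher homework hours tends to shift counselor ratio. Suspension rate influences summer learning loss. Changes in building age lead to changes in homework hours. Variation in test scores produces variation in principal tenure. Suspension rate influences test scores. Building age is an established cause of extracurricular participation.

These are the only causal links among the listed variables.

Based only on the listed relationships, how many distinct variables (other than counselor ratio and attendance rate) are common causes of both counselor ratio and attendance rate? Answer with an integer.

The common causes are: library usage (to counselor ratio via library usage → building age → homework hours → counselor ratio; to attendance rate via library usage → test scores → principal tenure → attendance rate); neighborhood income (to counselor ratio via neighborhood income → homework hours → counselor ratio; to attendance rate via neighborhood income → principal tenure → attendance rate).
Every other variable lacks a causal path to at least one of counselor ratio and attendance rate.

2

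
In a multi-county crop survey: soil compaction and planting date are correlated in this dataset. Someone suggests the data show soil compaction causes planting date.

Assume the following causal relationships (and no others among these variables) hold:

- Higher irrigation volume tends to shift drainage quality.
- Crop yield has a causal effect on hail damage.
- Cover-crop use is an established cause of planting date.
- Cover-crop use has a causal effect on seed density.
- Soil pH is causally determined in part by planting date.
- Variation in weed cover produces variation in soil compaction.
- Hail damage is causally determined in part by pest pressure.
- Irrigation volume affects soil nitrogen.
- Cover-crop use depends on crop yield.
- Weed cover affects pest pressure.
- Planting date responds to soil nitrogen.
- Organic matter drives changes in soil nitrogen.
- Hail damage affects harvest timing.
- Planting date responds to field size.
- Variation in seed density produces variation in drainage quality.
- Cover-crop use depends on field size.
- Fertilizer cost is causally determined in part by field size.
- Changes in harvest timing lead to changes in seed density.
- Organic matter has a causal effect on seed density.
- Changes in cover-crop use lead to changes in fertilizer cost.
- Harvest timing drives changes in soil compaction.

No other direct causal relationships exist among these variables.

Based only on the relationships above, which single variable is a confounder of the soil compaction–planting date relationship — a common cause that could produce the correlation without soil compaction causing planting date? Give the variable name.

Crop yield has a causal path to soil compaction (crop yield → hail damage → harvest timing → soil compaction) and a separate causal path to planting date (crop yield → cover-crop use → planting date), so it is a common cause of both.
No stated relationship gives soil compaction a causal route to planting date, so the correlation is explained by the shared upstream cause rather than a direct effect.

crop yield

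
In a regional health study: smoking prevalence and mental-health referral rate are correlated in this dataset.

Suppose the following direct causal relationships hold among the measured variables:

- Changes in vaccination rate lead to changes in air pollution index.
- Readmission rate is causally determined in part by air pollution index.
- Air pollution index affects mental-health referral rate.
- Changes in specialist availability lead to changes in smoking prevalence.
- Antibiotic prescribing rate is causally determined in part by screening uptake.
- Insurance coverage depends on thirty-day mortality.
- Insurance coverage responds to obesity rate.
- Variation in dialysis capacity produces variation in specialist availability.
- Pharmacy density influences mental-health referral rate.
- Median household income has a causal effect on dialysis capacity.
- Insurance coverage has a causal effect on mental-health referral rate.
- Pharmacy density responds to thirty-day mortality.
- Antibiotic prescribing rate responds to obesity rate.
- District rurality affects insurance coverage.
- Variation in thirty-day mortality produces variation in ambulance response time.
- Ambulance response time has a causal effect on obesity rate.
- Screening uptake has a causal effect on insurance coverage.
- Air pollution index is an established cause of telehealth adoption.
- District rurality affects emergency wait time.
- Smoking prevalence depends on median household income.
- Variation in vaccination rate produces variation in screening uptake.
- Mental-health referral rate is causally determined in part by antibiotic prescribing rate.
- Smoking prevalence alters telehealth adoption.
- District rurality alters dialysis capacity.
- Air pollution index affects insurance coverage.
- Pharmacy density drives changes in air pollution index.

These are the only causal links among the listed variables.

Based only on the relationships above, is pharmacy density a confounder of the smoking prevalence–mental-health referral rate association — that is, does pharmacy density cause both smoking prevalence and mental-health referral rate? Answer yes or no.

no

Pharmacy density has no stated causal path to smoking prevalence. A confounder must cause both variables, so pharmacy density does not qualify.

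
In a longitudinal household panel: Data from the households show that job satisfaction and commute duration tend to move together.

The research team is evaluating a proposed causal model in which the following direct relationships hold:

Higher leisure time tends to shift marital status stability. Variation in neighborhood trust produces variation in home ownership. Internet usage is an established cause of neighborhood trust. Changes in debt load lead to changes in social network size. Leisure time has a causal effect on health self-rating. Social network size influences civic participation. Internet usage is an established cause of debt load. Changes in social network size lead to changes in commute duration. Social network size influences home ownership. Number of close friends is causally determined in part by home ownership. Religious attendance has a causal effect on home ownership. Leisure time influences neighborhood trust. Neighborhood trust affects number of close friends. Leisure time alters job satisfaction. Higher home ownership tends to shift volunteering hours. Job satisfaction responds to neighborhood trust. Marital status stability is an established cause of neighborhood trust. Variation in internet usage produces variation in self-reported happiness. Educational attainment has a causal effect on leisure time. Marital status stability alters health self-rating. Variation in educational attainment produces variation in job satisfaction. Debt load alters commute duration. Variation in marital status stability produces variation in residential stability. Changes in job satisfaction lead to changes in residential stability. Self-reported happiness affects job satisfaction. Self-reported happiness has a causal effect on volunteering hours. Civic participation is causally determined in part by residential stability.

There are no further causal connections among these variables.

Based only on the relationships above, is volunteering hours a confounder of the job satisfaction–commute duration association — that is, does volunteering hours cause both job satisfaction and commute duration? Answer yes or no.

no

Volunteering hours has no stated causal path to either job satisfaction or commute duration. A confounder must cause both variables, so volunteering hours does not qualify.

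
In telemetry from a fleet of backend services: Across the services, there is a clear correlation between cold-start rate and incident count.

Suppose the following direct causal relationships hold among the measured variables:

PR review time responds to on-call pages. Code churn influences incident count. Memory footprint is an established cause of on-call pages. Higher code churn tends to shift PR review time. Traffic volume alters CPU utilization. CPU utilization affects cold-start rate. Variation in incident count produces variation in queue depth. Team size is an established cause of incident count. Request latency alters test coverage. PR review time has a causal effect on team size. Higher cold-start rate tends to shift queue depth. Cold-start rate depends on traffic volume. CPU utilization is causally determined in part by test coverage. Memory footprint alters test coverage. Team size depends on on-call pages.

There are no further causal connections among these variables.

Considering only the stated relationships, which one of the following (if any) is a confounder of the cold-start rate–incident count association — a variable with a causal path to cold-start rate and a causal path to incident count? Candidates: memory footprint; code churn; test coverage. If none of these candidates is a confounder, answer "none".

Memory footprint causes cold-start rate (memory footprint → test coverage → CPU utilization → cold-start rate) and also causes incident count (memory footprint → on-call pages → team size → incident count); it is a common cause of both.
Each of the other candidates lacks a causal path to at least one of cold-start rate and incident count, so they do not confound the relationship.

memory footprint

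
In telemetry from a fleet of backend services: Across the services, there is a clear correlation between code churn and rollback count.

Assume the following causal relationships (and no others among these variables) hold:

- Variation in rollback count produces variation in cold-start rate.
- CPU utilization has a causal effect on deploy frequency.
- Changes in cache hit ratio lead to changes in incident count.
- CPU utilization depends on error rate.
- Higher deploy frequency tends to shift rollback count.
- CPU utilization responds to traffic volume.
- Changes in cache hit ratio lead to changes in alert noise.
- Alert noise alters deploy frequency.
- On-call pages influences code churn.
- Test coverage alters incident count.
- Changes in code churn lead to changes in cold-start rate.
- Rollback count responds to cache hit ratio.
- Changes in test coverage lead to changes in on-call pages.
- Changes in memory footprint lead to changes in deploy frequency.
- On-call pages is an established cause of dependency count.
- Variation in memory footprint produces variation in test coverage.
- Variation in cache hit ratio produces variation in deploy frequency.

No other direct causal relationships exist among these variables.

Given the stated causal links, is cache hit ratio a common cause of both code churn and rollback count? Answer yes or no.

Cache hit ratio has no stated causal path to code churn. A confounder must cause both variables, so cache hit ratio does not qualify.

no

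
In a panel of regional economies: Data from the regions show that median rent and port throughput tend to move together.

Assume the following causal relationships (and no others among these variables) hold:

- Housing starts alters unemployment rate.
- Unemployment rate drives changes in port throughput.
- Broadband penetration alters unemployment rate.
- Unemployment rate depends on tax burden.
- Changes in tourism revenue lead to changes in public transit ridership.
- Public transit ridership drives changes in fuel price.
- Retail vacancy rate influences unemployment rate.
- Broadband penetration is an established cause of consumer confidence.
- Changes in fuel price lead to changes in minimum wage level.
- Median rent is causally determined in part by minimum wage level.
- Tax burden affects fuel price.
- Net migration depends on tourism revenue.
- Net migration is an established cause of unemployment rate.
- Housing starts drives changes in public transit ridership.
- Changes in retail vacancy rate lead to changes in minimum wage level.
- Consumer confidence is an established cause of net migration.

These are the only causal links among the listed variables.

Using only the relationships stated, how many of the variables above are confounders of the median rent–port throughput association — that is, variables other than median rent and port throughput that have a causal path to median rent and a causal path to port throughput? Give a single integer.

4

The common causes are: housing starts (to median rent via housing starts → public transit ridership → fuel price → minimum wage level → median rent; to port throughput via housing starts → unemployment rate → port throughput); retail vacancy rate (to median rent via retail vacancy rate → minimum wage level → median rent; to port throughput via retail vacancy rate → unemployment rate → port throughput); tax burden (to median rent via tax burden → fuel price → minimum wage level → median rent; to port throughput via tax burden → unemployment rate → port throughput); tourism revenue (to median rent via tourism revenue → public transit ridership → fuel price → minimum wage level → median rent; to port throughput via tourism revenue → net migration → unemployment rate → port throughput).
Every other variable lacks a causal path to at least one of median rent and port throughput.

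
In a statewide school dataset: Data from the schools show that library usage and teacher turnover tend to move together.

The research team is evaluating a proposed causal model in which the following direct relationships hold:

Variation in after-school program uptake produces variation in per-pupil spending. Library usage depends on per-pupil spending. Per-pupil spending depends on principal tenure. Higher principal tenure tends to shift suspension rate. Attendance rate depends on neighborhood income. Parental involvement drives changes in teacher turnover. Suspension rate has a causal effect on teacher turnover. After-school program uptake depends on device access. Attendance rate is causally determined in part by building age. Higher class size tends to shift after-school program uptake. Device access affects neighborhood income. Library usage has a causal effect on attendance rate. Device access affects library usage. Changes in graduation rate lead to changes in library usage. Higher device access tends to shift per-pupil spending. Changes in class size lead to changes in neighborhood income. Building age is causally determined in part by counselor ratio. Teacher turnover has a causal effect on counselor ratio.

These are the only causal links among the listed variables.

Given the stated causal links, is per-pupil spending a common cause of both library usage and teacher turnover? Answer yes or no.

no

Per-pupil spending has no stated causal path to teacher turnover. A confounder must cause both variables, so per-pupil spending does not qualify.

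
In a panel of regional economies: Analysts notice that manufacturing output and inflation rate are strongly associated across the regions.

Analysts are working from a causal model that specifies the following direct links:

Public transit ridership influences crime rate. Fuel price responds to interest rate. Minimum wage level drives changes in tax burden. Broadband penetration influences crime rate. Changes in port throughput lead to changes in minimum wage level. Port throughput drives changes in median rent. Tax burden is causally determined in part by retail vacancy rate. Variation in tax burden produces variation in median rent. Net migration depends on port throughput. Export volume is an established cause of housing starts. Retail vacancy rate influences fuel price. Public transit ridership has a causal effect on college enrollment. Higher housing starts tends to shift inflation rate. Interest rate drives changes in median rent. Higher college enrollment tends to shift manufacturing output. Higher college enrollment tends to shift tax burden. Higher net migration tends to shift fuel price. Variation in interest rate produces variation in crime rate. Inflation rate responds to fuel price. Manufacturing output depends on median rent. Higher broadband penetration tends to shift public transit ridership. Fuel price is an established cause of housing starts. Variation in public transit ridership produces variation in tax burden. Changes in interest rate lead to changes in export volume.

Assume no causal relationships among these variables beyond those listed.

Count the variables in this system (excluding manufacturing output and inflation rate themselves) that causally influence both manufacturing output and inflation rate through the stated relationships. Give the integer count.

3

The common causes are: interest rate (to manufacturing output via interest rate → median rent → manufacturing output; to inflation rate via interest rate → fuel price → inflation rate); port throughput (to manufacturing output via port throughput → median rent → manufacturing output; to inflation rate via port throughput → net migration → fuel price → inflation rate); retail vacancy rate (to manufacturing output via retail vacancy rate → tax burden → median rent → manufacturing output; to inflation rate via retail vacancy rate → fuel price → inflation rate).
Every other variable lacks a causal path to at least one of manufacturing output and inflation rate.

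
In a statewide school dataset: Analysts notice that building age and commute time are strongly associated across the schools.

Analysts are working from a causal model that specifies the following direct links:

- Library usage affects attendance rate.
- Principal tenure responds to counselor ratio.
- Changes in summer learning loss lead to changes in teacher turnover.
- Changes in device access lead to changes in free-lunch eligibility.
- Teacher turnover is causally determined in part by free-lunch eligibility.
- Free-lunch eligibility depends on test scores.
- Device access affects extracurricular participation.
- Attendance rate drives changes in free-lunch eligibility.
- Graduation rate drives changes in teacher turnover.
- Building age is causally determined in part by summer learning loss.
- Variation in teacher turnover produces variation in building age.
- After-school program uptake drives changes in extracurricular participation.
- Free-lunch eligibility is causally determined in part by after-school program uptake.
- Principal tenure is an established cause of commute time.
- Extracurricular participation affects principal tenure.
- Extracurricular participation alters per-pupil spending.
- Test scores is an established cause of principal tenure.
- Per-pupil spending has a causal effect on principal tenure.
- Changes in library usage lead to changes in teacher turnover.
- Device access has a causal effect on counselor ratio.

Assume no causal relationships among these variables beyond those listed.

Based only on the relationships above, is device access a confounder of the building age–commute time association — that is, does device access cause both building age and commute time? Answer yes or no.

Device access has a causal path to building age (device access → free-lunch eligibility → teacher turnover → building age) and to commute time (device access → extracurricular participation → principal tenure → commute time), so it is a common cause of both — a confounder.

yes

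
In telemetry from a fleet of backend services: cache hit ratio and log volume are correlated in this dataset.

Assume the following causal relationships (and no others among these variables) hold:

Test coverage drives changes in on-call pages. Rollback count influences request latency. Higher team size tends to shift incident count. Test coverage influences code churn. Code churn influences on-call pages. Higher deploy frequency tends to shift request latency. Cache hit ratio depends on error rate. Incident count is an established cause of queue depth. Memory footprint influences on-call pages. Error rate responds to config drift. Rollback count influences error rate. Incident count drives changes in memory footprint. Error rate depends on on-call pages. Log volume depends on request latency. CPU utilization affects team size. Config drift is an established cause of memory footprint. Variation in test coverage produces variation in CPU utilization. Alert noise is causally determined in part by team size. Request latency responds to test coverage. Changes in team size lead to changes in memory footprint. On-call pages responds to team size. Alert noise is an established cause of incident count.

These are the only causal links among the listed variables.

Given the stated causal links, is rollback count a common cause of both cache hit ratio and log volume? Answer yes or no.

yes

Rollback count has a causal path to cache hit ratio (rollback count → error rate → cache hit ratio) and to log volume (rollback count → request latency → log volume), so it is a common cause of both — a confounder.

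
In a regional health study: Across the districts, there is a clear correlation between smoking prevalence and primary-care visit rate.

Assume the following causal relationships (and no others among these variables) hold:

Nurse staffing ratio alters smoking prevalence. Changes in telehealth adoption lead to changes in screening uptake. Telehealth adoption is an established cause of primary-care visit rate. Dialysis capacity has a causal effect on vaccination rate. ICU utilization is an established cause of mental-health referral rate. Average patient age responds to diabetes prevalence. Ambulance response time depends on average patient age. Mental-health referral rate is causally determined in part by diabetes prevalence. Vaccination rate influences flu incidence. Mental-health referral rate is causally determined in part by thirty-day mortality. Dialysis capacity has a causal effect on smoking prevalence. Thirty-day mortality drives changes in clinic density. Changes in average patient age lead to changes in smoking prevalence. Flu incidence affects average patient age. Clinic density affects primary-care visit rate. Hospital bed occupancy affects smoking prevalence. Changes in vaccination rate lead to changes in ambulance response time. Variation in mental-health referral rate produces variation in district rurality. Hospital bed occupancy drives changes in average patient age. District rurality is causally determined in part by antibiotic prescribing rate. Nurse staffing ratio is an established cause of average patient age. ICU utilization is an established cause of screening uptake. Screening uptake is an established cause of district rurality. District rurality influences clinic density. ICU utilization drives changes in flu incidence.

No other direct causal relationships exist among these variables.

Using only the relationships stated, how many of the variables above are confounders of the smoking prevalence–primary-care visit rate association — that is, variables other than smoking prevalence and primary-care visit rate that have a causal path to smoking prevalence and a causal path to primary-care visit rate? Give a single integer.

The common causes are: ICU utilization (to smoking prevalence via ICU utilization → flu incidence → average patient age → smoking prevalence; to primary-care visit rate via ICU utilization → mental-health referral rate → district rurality → clinic density → primary-care visit rate); diabetes prevalence (to smoking prevalence via diabetes prevalence → average patient age → smoking prevalence; to primary-care visit rate via diabetes prevalence → mental-health referral rate → district rurality → clinic density → primary-care visit rate).
Every other variable lacks a causal path to at least one of smoking prevalence and primary-care visit rate.

2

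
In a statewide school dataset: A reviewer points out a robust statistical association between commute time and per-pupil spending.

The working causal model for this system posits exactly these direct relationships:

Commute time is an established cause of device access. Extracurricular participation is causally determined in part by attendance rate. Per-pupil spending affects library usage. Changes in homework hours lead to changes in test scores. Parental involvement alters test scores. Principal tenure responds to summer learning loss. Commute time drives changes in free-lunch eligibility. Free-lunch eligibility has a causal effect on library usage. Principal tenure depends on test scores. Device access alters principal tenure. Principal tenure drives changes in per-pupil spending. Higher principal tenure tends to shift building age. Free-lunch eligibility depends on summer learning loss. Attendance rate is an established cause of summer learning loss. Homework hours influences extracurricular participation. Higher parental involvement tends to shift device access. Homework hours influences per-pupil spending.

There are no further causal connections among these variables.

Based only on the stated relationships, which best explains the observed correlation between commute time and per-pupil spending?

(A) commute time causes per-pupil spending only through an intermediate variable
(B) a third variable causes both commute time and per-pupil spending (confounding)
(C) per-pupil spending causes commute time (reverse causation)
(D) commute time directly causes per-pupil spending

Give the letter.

A

Commute time reaches per-pupil spending through commute time → device access → principal tenure → per-pupil spending — an indirect causal chain with no direct commute time → per-pupil spending link. No variable causes both commute time and per-pupil spending, so confounding is ruled out; the effect is mediated.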